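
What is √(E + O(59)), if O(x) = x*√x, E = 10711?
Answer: √(10711 + 59*√59) ≈ 105.66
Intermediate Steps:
O(x) = x^(3/2)
√(E + O(59)) = √(10711 + 59^(3/2)) = √(10711 + 59*√59)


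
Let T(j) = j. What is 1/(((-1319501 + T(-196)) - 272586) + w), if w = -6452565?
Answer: -1/8044848 ≈ -1.2430e-7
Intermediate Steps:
1/(((-1319501 + T(-196)) - 272586) + w) = 1/(((-1319501 - 196) - 272586) - 6452565) = 1/((-1319697 - 272586) - 6452565) = 1/(-1592283 - 6452565) = 1/(-8044848) = -1/8044848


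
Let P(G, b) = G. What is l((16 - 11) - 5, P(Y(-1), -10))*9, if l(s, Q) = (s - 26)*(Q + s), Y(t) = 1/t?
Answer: 234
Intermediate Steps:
l(s, Q) = (-26 + s)*(Q + s)
l((16 - 11) - 5, P(Y(-1), -10))*9 = (((16 - 11) - 5)² - 26/(-1) - 26*((16 - 11) - 5) + ((16 - 11) - 5)/(-1))*9 = ((5 - 5)² - 26*(-1) - 26*(5 - 5) - (5 - 5))*9 = (0² + 26 - 26*0 - 1*0)*9 = (0 + 26 + 0 + 0)*9 = 26*9 = 234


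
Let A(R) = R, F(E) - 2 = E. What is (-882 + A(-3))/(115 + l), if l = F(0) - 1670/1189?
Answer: -1052265/137443 ≈ -7.6560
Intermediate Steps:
F(E) = 2 + E
l = 708/1189 (l = (2 + 0) - 1670/1189 = 2 - 1670/1189 = 708/1189 ≈ 0.59546)
(-882 + A(-3))/(115 + l) = (-882 - 3)/(115 + 708/1189) = -885/137443/1189 = -885*1189/137443 = -1052265/137443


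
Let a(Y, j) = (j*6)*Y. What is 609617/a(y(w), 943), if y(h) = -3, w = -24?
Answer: -609617/16974 ≈ -35.915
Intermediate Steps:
a(Y, j) = 6*Y*j (a(Y, j) = (6*j)*Y = 6*Y*j)
609617/a(y(w), 943) = 609617/((6*(-3)*943)) = 609617/(-16974) = 609617*(-1/16974) = -609617/16974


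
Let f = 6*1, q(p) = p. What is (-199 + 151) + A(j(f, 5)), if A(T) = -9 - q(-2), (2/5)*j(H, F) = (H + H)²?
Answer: -55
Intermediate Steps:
f = 6
j(H, F) = 10*H² (j(H, F) = 5*(H + H)²/2 = 5*(2*H)²/2 = 5*(4*H²)/2 = 10*H²)
A(T) = -7 (A(T) = -9 - 1*(-2) = -9 + 2 = -7)
(-199 + 151) + A(j(f, 5)) = (-199 + 151) - 7 = -48 - 7 = -55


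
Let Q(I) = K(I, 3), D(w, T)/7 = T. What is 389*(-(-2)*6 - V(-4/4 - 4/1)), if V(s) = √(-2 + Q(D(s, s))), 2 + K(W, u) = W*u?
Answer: 4668 - 389*I*√109 ≈ 4668.0 - 4061.3*I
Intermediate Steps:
K(W, u) = -2 + W*u
D(w, T) = 7*T
Q(I) = -2 + 3*I (Q(I) = -2 + I*3 = -2 + 3*I)
V(s) = √(-4 + 21*s) (V(s) = √(-2 + (-2 + 3*(7*s))) = √(-2 + (-2 + 21*s)) = √(-4 + 21*s))
389*(-(-2)*6 - V(-4/4 - 4/1)) = 389*(-(-2)*6 - √(-4 + 21*(-4/4 - 4/1))) = 389*(-1*(-12) - √(-4 + 21*(-4*¼ - 4*1))) = 389*(12 - √(-4 + 21*(-1 - 4))) = 389*(12 - √(-4 + 21*(-5))) = 389*(12 - √(-4 - 105)) = 389*(12 - √(-109)) = 389*(12 - I*√109) = 4668 - 389*I*√109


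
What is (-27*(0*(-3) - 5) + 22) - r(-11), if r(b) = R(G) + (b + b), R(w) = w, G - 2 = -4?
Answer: 181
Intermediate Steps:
G = -2 (G = 2 - 4 = -2)
r(b) = -2 + 2*b (r(b) = -2 + (b + b) = -2 + 2*b)
(-27*(0*(-3) - 5) + 22) - r(-11) = (-27*(0*(-3) - 5) + 22) - (-2 + 2*(-11)) = (-27*(0 - 5) + 22) - (-2 - 22) = (-27*(-5) + 22) - 1*(-24) = (135 + 22) + 24 = 157 + 24 = 181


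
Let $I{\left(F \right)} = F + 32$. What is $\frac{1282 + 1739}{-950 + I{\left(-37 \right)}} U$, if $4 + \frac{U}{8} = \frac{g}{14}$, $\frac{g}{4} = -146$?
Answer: $\frac{1546752}{1337} \approx 1156.9$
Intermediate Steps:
$I{\left(F \right)} = 32 + F$
$g = -584$ ($g = 4 \left(-146\right) = -584$)
$U = - \frac{2560}{7}$ ($U = -32 + 8 \left(- \frac{584}{14}\right) = -32 + 8 \left(\left(-584\right) \frac{1}{14}\right) = -32 + 8 \left(- \frac{292}{7}\right) = -32 - \frac{2336}{7} = - \frac{2560}{7} \approx -365.71$)
$\frac{1282 + 1739}{-950 + I{\left(-37 \right)}} U = \frac{1282 + 1739}{-950 + \left(32 - 37\right)} \left(- \frac{2560}{7}\right) = \frac{3021}{-950 - 5} \left(- \frac{2560}{7}\right) = \frac{3021}{-955} \left(- \frac{2560}{7}\right) = 3021 \left(- \frac{1}{955}\right) \left(- \frac{2560}{7}\right) = \left(- \frac{3021}{955}\right) \left(- \frac{2560}{7}\right) = \frac{1546752}{1337}$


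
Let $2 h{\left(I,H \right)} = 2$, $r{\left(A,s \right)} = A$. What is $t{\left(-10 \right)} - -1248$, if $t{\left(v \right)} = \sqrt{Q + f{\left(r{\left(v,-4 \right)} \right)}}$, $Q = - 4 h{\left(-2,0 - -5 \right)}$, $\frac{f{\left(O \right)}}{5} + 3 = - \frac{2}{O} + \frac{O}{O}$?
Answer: $1248 + i \sqrt{13} \approx 1248.0 + 3.6056 i$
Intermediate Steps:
$h{\left(I,H \right)} = 1$ ($h{\left(I,H \right)} = \frac{1}{2} \cdot 2 = 1$)
$f{\left(O \right)} = -10 - \frac{10}{O}$ ($f{\left(O \right)} = -15 + 5 \left(- \frac{2}{O} + \frac{O}{O}\right) = -15 + 5 \left(- \frac{2}{O} + 1\right) = -15 + 5 \left(1 - \frac{2}{O}\right) = -15 + \left(5 - \frac{10}{O}\right) = -10 - \frac{10}{O}$)
$Q = -4$ ($Q = \left(-4\right) 1 = -4$)
$t{\left(v \right)} = \sqrt{-14 - \frac{10}{v}}$ ($t{\left(v \right)} = \sqrt{-4 - \left(10 + \frac{10}{v}\right)} = \sqrt{-14 - \frac{10}{v}}$)
$t{\left(-10 \right)} - -1248 = \sqrt{-14 - \frac{10}{-10}} - -1248 = \sqrt{-14 - -1} + 1248 = \sqrt{-14 + 1} + 1248 = \sqrt{-13} + 1248 = i \sqrt{13} + 1248 = 1248 + i \sqrt{13}$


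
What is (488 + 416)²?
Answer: 817216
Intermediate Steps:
(488 + 416)² = 904² = 817216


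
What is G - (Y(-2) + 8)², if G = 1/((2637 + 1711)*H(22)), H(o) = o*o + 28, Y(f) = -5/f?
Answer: -245435903/2226176 ≈ -110.25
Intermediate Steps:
H(o) = 28 + o² (H(o) = o² + 28 = 28 + o²)
G = 1/2226176 (G = 1/((2637 + 1711)*(28 + 22²)) = 1/(4348*(28 + 484)) = (1/4348)/512 = (1/4348)*(1/512) = 1/2226176 ≈ 4.4920e-7)
G - (Y(-2) + 8)² = 1/2226176 - (-5/(-2) + 8)² = 1/2226176 - (-5*(-½) + 8)² = 1/2226176 - (5/2 + 8)² = 1/2226176 - (21/2)² = 1/2226176 - 1*441/4 = 1/2226176 - 441/4 = -245435903/2226176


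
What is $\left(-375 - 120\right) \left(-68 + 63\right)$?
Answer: $2475$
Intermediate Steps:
$\left(-375 - 120\right) \left(-68 + 63\right) = \left(-495\right) \left(-5\right) = 2475$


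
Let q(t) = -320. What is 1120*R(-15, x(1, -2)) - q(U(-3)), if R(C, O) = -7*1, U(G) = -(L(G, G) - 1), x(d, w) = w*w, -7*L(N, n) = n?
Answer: -7520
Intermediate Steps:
L(N, n) = -n/7
x(d, w) = w**2
U(G) = 1 + G/7 (U(G) = -(-G/7 - 1) = -(-1 - G/7) = 1 + G/7)
R(C, O) = -7
1120*R(-15, x(1, -2)) - q(U(-3)) = 1120*(-7) - 1*(-320) = -7840 + 320 = -7520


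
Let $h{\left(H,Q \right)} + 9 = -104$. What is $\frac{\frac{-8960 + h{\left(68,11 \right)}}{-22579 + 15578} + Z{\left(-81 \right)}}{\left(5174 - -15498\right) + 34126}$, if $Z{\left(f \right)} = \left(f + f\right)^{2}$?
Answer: $\frac{183743317}{383640798} \approx 0.47895$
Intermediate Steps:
$h{\left(H,Q \right)} = -113$ ($h{\left(H,Q \right)} = -9 - 104 = -113$)
$Z{\left(f \right)} = 4 f^{2}$ ($Z{\left(f \right)} = \left(2 f\right)^{2} = 4 f^{2}$)
$\frac{\frac{-8960 + h{\left(68,11 \right)}}{-22579 + 15578} + Z{\left(-81 \right)}}{\left(5174 - -15498\right) + 34126} = \frac{\frac{-8960 - 113}{-22579 + 15578} + 4 \left(-81\right)^{2}}{\left(5174 - -15498\right) + 34126} = \frac{- \frac{9073}{-7001} + 4 \cdot 6561}{\left(5174 + 15498\right) + 34126} = \frac{\left(-9073\right) \left(- \frac{1}{7001}\right) + 26244}{20672 + 34126} = \frac{\frac{9073}{7001} + 26244}{54798} = \frac{183743317}{7001} \cdot \frac{1}{54798} = \frac{183743317}{383640798}$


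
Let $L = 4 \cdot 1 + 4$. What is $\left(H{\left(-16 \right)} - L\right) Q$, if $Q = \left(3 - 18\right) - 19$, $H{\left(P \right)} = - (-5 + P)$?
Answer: $-442$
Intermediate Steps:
$H{\left(P \right)} = 5 - P$
$Q = -34$ ($Q = -15 - 19 = -34$)
$L = 8$ ($L = 4 + 4 = 8$)
$\left(H{\left(-16 \right)} - L\right) Q = \left(\left(5 - -16\right) - 8\right) \left(-34\right) = \left(\left(5 + 16\right) - 8\right) \left(-34\right) = \left(21 - 8\right) \left(-34\right) = 13 \left(-34\right) = -442$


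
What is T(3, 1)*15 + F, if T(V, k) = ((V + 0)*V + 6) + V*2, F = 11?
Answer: 326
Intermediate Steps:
T(V, k) = 6 + V² + 2*V (T(V, k) = (V*V + 6) + 2*V = (V² + 6) + 2*V = (6 + V²) + 2*V = 6 + V² + 2*V)
T(3, 1)*15 + F = (6 + 3² + 2*3)*15 + 11 = (6 + 9 + 6)*15 + 11 = 21*15 + 11 = 315 + 11 = 326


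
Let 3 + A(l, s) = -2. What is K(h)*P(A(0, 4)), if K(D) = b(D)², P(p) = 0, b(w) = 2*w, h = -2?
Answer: 0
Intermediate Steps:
A(l, s) = -5 (A(l, s) = -3 - 2 = -5)
K(D) = 4*D² (K(D) = (2*D)² = 4*D²)
K(h)*P(A(0, 4)) = (4*(-2)²)*0 = (4*4)*0 = 16*0 = 0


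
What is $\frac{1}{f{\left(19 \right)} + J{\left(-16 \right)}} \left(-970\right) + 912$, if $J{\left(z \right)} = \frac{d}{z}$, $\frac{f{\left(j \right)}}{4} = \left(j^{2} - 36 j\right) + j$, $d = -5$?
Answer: $\frac{17754832}{19451} \approx 912.8$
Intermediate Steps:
$f{\left(j \right)} = - 140 j + 4 j^{2}$ ($f{\left(j \right)} = 4 \left(\left(j^{2} - 36 j\right) + j\right) = 4 \left(j^{2} - 35 j\right) = - 140 j + 4 j^{2}$)
$J{\left(z \right)} = - \frac{5}{z}$
$\frac{1}{f{\left(19 \right)} + J{\left(-16 \right)}} \left(-970\right) + 912 = \frac{1}{4 \cdot 19 \left(-35 + 19\right) - \frac{5}{-16}} \left(-970\right) + 912 = \frac{1}{4 \cdot 19 \left(-16\right) - - \frac{5}{16}} \left(-970\right) + 912 = \frac{1}{-1216 + \frac{5}{16}} \left(-970\right) + 912 = \frac{1}{- \frac{19451}{16}} \left(-970\right) + 912 = \left(- \frac{16}{19451}\right) \left(-970\right) + 912 = \frac{15520}{19451} + 912 = \frac{17754832}{19451}$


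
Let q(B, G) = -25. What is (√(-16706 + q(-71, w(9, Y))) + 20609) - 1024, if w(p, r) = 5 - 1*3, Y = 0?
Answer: 19585 + 39*I*√11 ≈ 19585.0 + 129.35*I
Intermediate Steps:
w(p, r) = 2 (w(p, r) = 5 - 3 = 2)
(√(-16706 + q(-71, w(9, Y))) + 20609) - 1024 = (√(-16706 - 25) + 20609) - 1024 = (√(-16731) + 20609) - 1024 = (39*I*√11 + 20609) - 1024 = (20609 + 39*I*√11) - 1024 = 19585 + 39*I*√11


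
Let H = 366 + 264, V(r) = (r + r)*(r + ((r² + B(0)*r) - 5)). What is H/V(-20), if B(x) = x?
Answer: -21/500 ≈ -0.042000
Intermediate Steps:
V(r) = 2*r*(-5 + r + r²) (V(r) = (r + r)*(r + ((r² + 0*r) - 5)) = (2*r)*(r + ((r² + 0) - 5)) = (2*r)*(r + (r² - 5)) = (2*r)*(r + (-5 + r²)) = (2*r)*(-5 + r + r²) = 2*r*(-5 + r + r²))
H = 630
H/V(-20) = 630/((2*(-20)*(-5 - 20 + (-20)²))) = 630/((2*(-20)*(-5 - 20 + 400))) = 630/((2*(-20)*375)) = 630/(-15000) = 630*(-1/15000) = -21/500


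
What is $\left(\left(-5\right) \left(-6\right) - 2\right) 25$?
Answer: $700$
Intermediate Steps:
$\left(\left(-5\right) \left(-6\right) - 2\right) 25 = \left(30 - 2\right) 25 = 28 \cdot 25 = 700$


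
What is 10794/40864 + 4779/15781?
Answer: 182814585/322437392 ≈ 0.56698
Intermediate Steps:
10794/40864 + 4779/15781 = 10794*(1/40864) + 4779*(1/15781) = 5397/20432 + 4779/15781 = 182814585/322437392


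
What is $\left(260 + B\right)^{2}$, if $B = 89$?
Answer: $121801$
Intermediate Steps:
$\left(260 + B\right)^{2} = \left(260 + 89\right)^{2} = 349^{2} = 121801$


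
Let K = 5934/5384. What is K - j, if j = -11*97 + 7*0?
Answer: 2875331/2692 ≈ 1068.1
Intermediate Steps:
j = -1067 (j = -1067 + 0 = -1067)
K = 2967/2692 (K = 5934*(1/5384) = 2967/2692 ≈ 1.1022)
K - j = 2967/2692 - 1*(-1067) = 2967/2692 + 1067 = 2875331/2692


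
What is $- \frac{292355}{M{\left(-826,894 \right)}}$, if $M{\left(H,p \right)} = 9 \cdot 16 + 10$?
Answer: $- \frac{41765}{22} \approx -1898.4$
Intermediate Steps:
$M{\left(H,p \right)} = 154$ ($M{\left(H,p \right)} = 144 + 10 = 154$)
$- \frac{292355}{M{\left(-826,894 \right)}} = - \frac{292355}{154} = \left(-292355\right) \frac{1}{154} = - \frac{41765}{22}$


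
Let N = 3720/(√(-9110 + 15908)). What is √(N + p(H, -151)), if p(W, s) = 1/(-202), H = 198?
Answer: √(-259305178 + 28663177840*√6798)/228866 ≈ 6.7166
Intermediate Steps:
p(W, s) = -1/202
N = 620*√6798/1133 (N = 3720/(√6798) = 3720*(√6798/6798) = 620*√6798/1133 ≈ 45.118)
√(N + p(H, -151)) = √(620*√6798/1133 - 1/202) = √(-1/202 + 620*√6798/1133)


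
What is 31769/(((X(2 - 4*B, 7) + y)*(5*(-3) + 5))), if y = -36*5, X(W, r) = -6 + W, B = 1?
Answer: 31769/1880 ≈ 16.898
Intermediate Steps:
y = -180
31769/(((X(2 - 4*B, 7) + y)*(5*(-3) + 5))) = 31769/((((-6 + (2 - 4*1)) - 180)*(5*(-3) + 5))) = 31769/((((-6 + (2 - 4)) - 180)*(-15 + 5))) = 31769/((((-6 - 2) - 180)*(-10))) = 31769/(((-8 - 180)*(-10))) = 31769/((-188*(-10))) = 31769/1880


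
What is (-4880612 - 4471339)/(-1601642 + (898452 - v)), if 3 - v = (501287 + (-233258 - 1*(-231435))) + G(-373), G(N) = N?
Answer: 3117317/68034 ≈ 45.820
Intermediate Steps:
v = -499088 (v = 3 - ((501287 + (-233258 - 1*(-231435))) - 373) = 3 - ((501287 + (-233258 + 231435)) - 373) = 3 - ((501287 - 1823) - 373) = 3 - (499464 - 373) = 3 - 1*499091 = 3 - 499091 = -499088)
(-4880612 - 4471339)/(-1601642 + (898452 - v)) = (-4880612 - 4471339)/(-1601642 + (898452 - 1*(-499088))) = -9351951/(-1601642 + (898452 + 499088)) = -9351951/(-1601642 + 1397540) = -9351951/(-204102) = -9351951*(-1/204102) = 3117317/68034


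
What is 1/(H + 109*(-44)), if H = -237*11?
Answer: -1/7403 ≈ -0.00013508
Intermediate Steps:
H = -2607
1/(H + 109*(-44)) = 1/(-2607 + 109*(-44)) = 1/(-2607 - 4796) = 1/(-7403) = -1/7403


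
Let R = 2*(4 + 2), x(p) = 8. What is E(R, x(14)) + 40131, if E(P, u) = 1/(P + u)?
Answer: 802621/20 ≈ 40131.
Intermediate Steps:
R = 12 (R = 2*6 = 12)
E(R, x(14)) + 40131 = 1/(12 + 8) + 40131 = 1/20 + 40131 = 802621/20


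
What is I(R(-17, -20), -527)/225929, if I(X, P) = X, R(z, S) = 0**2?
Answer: 0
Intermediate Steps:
R(z, S) = 0
I(R(-17, -20), -527)/225929 = 0/225929 = 0*(1/225929) = 0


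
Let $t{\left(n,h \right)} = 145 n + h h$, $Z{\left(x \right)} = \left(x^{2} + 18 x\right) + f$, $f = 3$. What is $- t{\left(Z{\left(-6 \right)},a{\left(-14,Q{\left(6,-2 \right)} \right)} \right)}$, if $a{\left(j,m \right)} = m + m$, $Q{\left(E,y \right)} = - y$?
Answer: $9989$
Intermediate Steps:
$Z{\left(x \right)} = 3 + x^{2} + 18 x$ ($Z{\left(x \right)} = \left(x^{2} + 18 x\right) + 3 = 3 + x^{2} + 18 x$)
$a{\left(j,m \right)} = 2 m$
$t{\left(n,h \right)} = h^{2} + 145 n$ ($t{\left(n,h \right)} = 145 n + h^{2} = h^{2} + 145 n$)
$- t{\left(Z{\left(-6 \right)},a{\left(-14,Q{\left(6,-2 \right)} \right)} \right)} = - (\left(2 \left(\left(-1\right) \left(-2\right)\right)\right)^{2} + 145 \left(3 + \left(-6\right)^{2} + 18 \left(-6\right)\right)) = - (\left(2 \cdot 2\right)^{2} + 145 \left(3 + 36 - 108\right)) = - (4^{2} + 145 \left(-69\right)) = - (16 - 10005) = \left(-1\right) \left(-9989\right) = 9989$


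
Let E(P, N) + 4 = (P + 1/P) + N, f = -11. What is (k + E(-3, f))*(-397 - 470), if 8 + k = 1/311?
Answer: 7099574/311 ≈ 22828.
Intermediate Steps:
k = -2487/311 (k = -8 + 1/311 = -2487/311 ≈ -7.9968)
E(P, N) = -4 + N + P + 1/P (E(P, N) = -4 + ((P + 1/P) + N) = -4 + (N + P + 1/P) = -4 + N + P + 1/P)
(k + E(-3, f))*(-397 - 470) = (-2487/311 + (-4 - 11 - 3 + 1/(-3)))*(-397 - 470) = (-2487/311 + (-4 - 11 - 3 - ⅓))*(-867) = (-2487/311 - 55/3)*(-867) = -24566/933*(-867) = 7099574/311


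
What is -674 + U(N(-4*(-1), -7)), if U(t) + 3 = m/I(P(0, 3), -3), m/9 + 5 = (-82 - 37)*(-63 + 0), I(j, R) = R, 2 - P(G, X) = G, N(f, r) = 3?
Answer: -23153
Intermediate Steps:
P(G, X) = 2 - G
m = 67428 (m = -45 + 9*((-82 - 37)*(-63 + 0)) = -45 + 9*(-119*(-63)) = -45 + 9*7497 = -45 + 67473 = 67428)
U(t) = -22479 (U(t) = -3 + 67428/(-3) = -3 + 67428*(-1/3) = -3 - 22476 = -22479)
-674 + U(N(-4*(-1), -7)) = -674 - 22479 = -23153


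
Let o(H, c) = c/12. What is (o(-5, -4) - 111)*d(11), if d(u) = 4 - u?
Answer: 2338/3 ≈ 779.33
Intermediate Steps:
o(H, c) = c/12 (o(H, c) = c*(1/12) = c/12)
(o(-5, -4) - 111)*d(11) = ((1/12)*(-4) - 111)*(4 - 1*11) = (-⅓ - 111)*(4 - 11) = -334/3*(-7) = 2338/3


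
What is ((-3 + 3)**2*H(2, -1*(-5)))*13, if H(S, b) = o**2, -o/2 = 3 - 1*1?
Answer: 0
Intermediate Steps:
o = -4 (o = -2*(3 - 1*1) = -2*(3 - 1) = -2*2 = -4)
H(S, b) = 16 (H(S, b) = (-4)**2 = 16)
((-3 + 3)**2*H(2, -1*(-5)))*13 = ((-3 + 3)**2*16)*13 = (0**2*16)*13 = (0*16)*13 = 0*13 = 0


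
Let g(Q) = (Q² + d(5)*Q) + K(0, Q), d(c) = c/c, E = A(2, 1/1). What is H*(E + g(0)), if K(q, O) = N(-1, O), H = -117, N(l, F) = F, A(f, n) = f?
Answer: -234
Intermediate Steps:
E = 2
d(c) = 1
K(q, O) = O
g(Q) = Q² + 2*Q (g(Q) = (Q² + 1*Q) + Q = (Q² + Q) + Q = (Q + Q²) + Q = Q² + 2*Q)
H*(E + g(0)) = -117*(2 + 0*(2 + 0)) = -117*(2 + 0*2) = -117*(2 + 0) = -117*2 = -234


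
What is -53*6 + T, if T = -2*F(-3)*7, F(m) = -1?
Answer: -304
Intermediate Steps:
T = 14 (T = -2*(-1)*7 = 2*7 = 14)
-53*6 + T = -53*6 + 14 = -318 + 14 = -304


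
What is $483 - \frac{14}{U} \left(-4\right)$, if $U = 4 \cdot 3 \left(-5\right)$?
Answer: $- \frac{2254}{5} \approx -450.8$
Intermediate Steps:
$U = -60$ ($U = 12 \left(-5\right) = -60$)
$483 - \frac{14}{U} \left(-4\right) = 483 - \frac{14}{-60} \left(-4\right) = 483 \left(-14\right) \left(- \frac{1}{60}\right) \left(-4\right) = 483 \cdot \frac{7}{30} \left(-4\right) = 483 \left(- \frac{14}{15}\right) = - \frac{2254}{5}$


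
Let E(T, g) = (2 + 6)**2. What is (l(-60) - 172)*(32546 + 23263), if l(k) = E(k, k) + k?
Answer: -9375912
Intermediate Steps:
E(T, g) = 64 (E(T, g) = 8**2 = 64)
l(k) = 64 + k
(l(-60) - 172)*(32546 + 23263) = ((64 - 60) - 172)*(32546 + 23263) = (4 - 172)*55809 = -168*55809 = -9375912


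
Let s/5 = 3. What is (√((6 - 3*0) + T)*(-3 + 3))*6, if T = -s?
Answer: 0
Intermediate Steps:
s = 15 (s = 5*3 = 15)
T = -15 (T = -1*15 = -15)
(√((6 - 3*0) + T)*(-3 + 3))*6 = (√((6 - 3*0) - 15)*(-3 + 3))*6 = (√((6 + 0) - 15)*0)*6 = (√(6 - 15)*0)*6 = (√(-9)*0)*6 = ((3*I)*0)*6 = 0*6 = 0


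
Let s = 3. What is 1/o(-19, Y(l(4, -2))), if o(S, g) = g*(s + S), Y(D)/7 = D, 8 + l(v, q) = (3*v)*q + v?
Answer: 1/3136 ≈ 0.00031888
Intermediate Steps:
l(v, q) = -8 + v + 3*q*v (l(v, q) = -8 + ((3*v)*q + v) = -8 + (3*q*v + v) = -8 + (v + 3*q*v) = -8 + v + 3*q*v)
Y(D) = 7*D
o(S, g) = g*(3 + S)
1/o(-19, Y(l(4, -2))) = 1/((7*(-8 + 4 + 3*(-2)*4))*(3 - 19)) = 1/((7*(-8 + 4 - 24))*(-16)) = 1/((7*(-28))*(-16)) = 1/(-196*(-16)) = 1/3136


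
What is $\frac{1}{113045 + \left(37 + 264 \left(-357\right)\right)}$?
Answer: $\frac{1}{18834} \approx 5.3095 \cdot 10^{-5}$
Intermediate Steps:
$\frac{1}{113045 + \left(37 + 264 \left(-357\right)\right)} = \frac{1}{113045 + \left(37 - 94248\right)} = \frac{1}{113045 - 94211} = \frac{1}{18834}$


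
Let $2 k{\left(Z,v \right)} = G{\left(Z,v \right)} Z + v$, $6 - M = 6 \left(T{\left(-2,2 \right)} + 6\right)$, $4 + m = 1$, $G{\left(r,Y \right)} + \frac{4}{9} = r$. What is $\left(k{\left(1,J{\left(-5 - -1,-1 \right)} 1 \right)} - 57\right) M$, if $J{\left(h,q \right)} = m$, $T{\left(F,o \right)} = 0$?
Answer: $\frac{5240}{3} \approx 1746.7$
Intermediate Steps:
$G{\left(r,Y \right)} = - \frac{4}{9} + r$
$m = -3$ ($m = -4 + 1 = -3$)
$J{\left(h,q \right)} = -3$
$M = -30$ ($M = 6 - 6 \left(0 + 6\right) = 6 - 6 \cdot 6 = 6 - 36 = -30$)
$k{\left(Z,v \right)} = \frac{v}{2} + \frac{Z \left(- \frac{4}{9} + Z\right)}{2}$ ($k{\left(Z,v \right)} = \frac{\left(- \frac{4}{9} + Z\right) Z + v}{2} = \frac{Z \left(- \frac{4}{9} + Z\right) + v}{2} = \frac{v + Z \left(- \frac{4}{9} + Z\right)}{2} = \frac{v}{2} + \frac{Z \left(- \frac{4}{9} + Z\right)}{2}$)
$\left(k{\left(1,J{\left(-5 - -1,-1 \right)} 1 \right)} - 57\right) M = \left(\left(\frac{\left(-3\right) 1}{2} + \frac{1}{18} \cdot 1 \left(-4 + 9 \cdot 1\right)\right) - 57\right) \left(-30\right) = \left(\left(\frac{1}{2} \left(-3\right) + \frac{1}{18} \cdot 1 \left(-4 + 9\right)\right) - 57\right) \left(-30\right) = \left(\left(- \frac{3}{2} + \frac{1}{18} \cdot 1 \cdot 5\right) - 57\right) \left(-30\right) = \left(\left(- \frac{3}{2} + \frac{5}{18}\right) - 57\right) \left(-30\right) = \left(- \frac{11}{9} - 57\right) \left(-30\right) = \left(- \frac{524}{9}\right) \left(-30\right) = \frac{5240}{3}$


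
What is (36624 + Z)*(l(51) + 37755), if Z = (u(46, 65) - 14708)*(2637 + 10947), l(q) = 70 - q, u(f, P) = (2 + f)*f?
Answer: -6412641765024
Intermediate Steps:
u(f, P) = f*(2 + f)
Z = -169800000 (Z = (46*(2 + 46) - 14708)*(2637 + 10947) = (46*48 - 14708)*13584 = (2208 - 14708)*13584 = -12500*13584 = -169800000)
(36624 + Z)*(l(51) + 37755) = (36624 - 169800000)*((70 - 1*51) + 37755) = -169763376*((70 - 51) + 37755) = -169763376*(19 + 37755) = -169763376*37774 = -6412641765024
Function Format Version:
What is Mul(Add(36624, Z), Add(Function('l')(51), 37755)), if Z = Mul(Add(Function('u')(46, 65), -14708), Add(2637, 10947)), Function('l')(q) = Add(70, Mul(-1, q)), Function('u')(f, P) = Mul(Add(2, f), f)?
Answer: -6412641765024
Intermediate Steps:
Function('u')(f, P) = Mul(f, Add(2, f))
Z = -169800000 (Z = Mul(Add(Mul(46, Add(2, 46)), -14708), Add(2637, 10947)) = Mul(Add(Mul(46, 48), -14708), 13584) = Mul(Add(2208, -14708), 13584) = Mul(-12500, 13584) = -169800000)
Mul(Add(36624, Z), Add(Function('l')(51), 37755)) = Mul(Add(36624, -169800000), Add(Add(70, Mul(-1, 51)), 37755)) = Mul(-169763376, Add(Add(70, -51), 37755)) = Mul(-169763376, Add(19, 37755)) = Mul(-169763376, 37774) = -6412641765024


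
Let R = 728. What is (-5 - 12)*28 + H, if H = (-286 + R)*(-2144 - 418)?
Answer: -1132880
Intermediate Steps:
H = -1132404 (H = (-286 + 728)*(-2144 - 418) = 442*(-2562) = -1132404)
(-5 - 12)*28 + H = (-5 - 12)*28 - 1132404 = -17*28 - 1132404 = -476 - 1132404 = -1132880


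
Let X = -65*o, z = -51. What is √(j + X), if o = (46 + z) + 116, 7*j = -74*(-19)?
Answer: I*√343693/7 ≈ 83.75*I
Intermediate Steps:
j = 1406/7 (j = (-74*(-19))/7 = (⅐)*1406 = 1406/7 ≈ 200.86)
o = 111 (o = (46 - 51) + 116 = -5 + 116 = 111)
X = -7215 (X = -65*111 = -7215)
√(j + X) = √(1406/7 - 7215) = √(-49099/7) = I*√343693/7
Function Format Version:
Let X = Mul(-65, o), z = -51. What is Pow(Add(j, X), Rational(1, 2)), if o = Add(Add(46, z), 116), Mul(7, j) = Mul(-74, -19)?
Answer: Mul(Rational(1, 7), I, Pow(343693, Rational(1, 2))) ≈ Mul(83.750, I)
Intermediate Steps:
j = Rational(1406, 7) (j = Mul(Rational(1, 7), Mul(-74, -19)) = Mul(Rational(1, 7), 1406) = Rational(1406, 7) ≈ 200.86)
o = 111 (o = Add(Add(46, -51), 116) = Add(-5, 116) = 111)
X = -7215 (X = Mul(-65, 111) = -7215)
Pow(Add(j, X), Rational(1, 2)) = Pow(Add(Rational(1406, 7), -7215), Rational(1, 2)) = Pow(Rational(-49099, 7), Rational(1, 2)) = Mul(Rational(1, 7), I, Pow(343693, Rational(1, 2)))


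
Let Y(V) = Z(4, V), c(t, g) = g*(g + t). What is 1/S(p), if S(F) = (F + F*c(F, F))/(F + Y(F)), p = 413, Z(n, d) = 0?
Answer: 1/341139 ≈ 2.9314e-6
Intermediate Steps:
Y(V) = 0
S(F) = (F + 2*F³)/F (S(F) = (F + F*(F*(F + F)))/(F + 0) = (F + F*(F*(2*F)))/F = (F + F*(2*F²))/F = (F + 2*F³)/F)
1/S(p) = 1/(1 + 2*413²) = 1/(1 + 2*170569) = 1/(1 + 341138) = 1/341139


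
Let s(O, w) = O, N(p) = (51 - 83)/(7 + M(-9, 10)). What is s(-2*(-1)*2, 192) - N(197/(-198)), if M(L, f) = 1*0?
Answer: 60/7 ≈ 8.5714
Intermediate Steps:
M(L, f) = 0
N(p) = -32/7 (N(p) = (51 - 83)/(7 + 0) = -32/7)
s(-2*(-1)*2, 192) - N(197/(-198)) = -2*(-1)*2 - 1*(-32/7) = 2*2 + 32/7 = 4 + 32/7 = 60/7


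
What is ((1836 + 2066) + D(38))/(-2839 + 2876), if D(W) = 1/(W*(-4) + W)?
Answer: 444827/4218 ≈ 105.46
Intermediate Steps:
D(W) = -1/(3*W) (D(W) = 1/(-4*W + W) = 1/(-3*W) = -1/(3*W))
((1836 + 2066) + D(38))/(-2839 + 2876) = ((1836 + 2066) - ⅓/38)/(-2839 + 2876) = (3902 - ⅓*1/38)/37 = (3902 - 1/114)*(1/37) = (444827/114)*(1/37) = 444827/4218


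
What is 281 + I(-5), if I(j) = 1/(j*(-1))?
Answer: 1406/5 ≈ 281.20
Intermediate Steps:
I(j) = -1/j (I(j) = 1/(-j) = -1/j)
281 + I(-5) = 281 - 1/(-5) = 281 - 1*(-⅕) = 281 + ⅕ = 1406/5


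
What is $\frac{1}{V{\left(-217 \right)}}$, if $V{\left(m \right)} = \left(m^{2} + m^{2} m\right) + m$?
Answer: $- \frac{1}{10171441} \approx -9.8314 \cdot 10^{-8}$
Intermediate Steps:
$V{\left(m \right)} = m + m^{2} + m^{3}$ ($V{\left(m \right)} = \left(m^{2} + m^{3}\right) + m = m + m^{2} + m^{3}$)
$\frac{1}{V{\left(-217 \right)}} = \frac{1}{\left(-217\right) \left(1 - 217 + \left(-217\right)^{2}\right)} = \frac{1}{\left(-217\right) \left(1 - 217 + 47089\right)} = \frac{1}{\left(-217\right) 46873} = \frac{1}{-10171441} = - \frac{1}{10171441}$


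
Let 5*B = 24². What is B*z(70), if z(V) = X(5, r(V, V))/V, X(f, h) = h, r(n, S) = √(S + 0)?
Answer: 288*√70/175 ≈ 13.769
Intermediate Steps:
B = 576/5 (B = (⅕)*24² = (⅕)*576 = 576/5 ≈ 115.20)
r(n, S) = √S
z(V) = V^(-½) (z(V) = √V/V = V^(-½))
B*z(70) = 576/(5*√70) = 576*(√70/70)/5 = 288*√70/175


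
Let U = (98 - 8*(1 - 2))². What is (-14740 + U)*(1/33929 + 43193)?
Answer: -5135095524192/33929 ≈ -1.5135e+8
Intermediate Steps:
U = 11236 (U = (98 - 8*(-1))² = (98 + 8)² = 106² = 11236)
(-14740 + U)*(1/33929 + 43193) = (-14740 + 11236)*(1/33929 + 43193) = -3504*(1/33929 + 43193) = -3504*1465495298/33929 = -5135095524192/33929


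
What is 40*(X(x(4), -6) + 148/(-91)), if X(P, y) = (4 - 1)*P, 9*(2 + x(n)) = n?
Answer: -68720/273 ≈ -251.72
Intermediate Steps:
x(n) = -2 + n/9
X(P, y) = 3*P
40*(X(x(4), -6) + 148/(-91)) = 40*(3*(-2 + (1/9)*4) + 148/(-91)) = 40*(3*(-2 + 4/9) + 148*(-1/91)) = 40*(3*(-14/9) - 148/91) = 40*(-14/3 - 148/91) = 40*(-1718/273) = -68720/273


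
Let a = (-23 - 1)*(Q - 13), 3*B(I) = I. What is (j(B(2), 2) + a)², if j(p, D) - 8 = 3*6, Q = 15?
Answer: 484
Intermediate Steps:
B(I) = I/3
j(p, D) = 26 (j(p, D) = 8 + 3*6 = 8 + 18 = 26)
a = -48 (a = (-23 - 1)*(15 - 13) = -24*2 = -48)
(j(B(2), 2) + a)² = (26 - 48)² = (-22)² = 484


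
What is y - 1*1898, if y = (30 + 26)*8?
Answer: -1450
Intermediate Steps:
y = 448 (y = 56*8 = 448)
y - 1*1898 = 448 - 1*1898 = 448 - 1898 = -1450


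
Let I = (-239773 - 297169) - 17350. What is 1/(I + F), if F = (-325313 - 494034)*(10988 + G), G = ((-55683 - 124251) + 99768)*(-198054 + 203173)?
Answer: 1/336226223291510 ≈ 2.9742e-15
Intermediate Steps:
G = -410369754 (G = (-179934 + 99768)*5119 = -80166*5119 = -410369754)
F = 336226223845802 (F = (-325313 - 494034)*(10988 - 410369754) = -819347*(-410358766) = 336226223845802)
I = -554292 (I = -536942 - 17350 = -554292)
1/(I + F) = 1/(-554292 + 336226223845802) = 1/336226223291510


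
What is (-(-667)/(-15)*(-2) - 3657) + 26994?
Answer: 351389/15 ≈ 23426.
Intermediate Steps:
(-(-667)/(-15)*(-2) - 3657) + 26994 = (-(-667)*(-1)/15*(-2) - 3657) + 26994 = (-23*29/15*(-2) - 3657) + 26994 = (-667/15*(-2) - 3657) + 26994 = (1334/15 - 3657) + 26994 = -53521/15 + 26994 = 351389/15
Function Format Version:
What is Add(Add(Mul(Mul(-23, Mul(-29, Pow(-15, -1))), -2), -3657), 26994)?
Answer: Rational(351389, 15) ≈ 23426.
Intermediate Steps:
Add(Add(Mul(Mul(-23, Mul(-29, Pow(-15, -1))), -2), -3657), 26994) = Add(Add(Mul(Mul(-23, Mul(-29, Rational(-1, 15))), -2), -3657), 26994) = Add(Add(Mul(Mul(-23, Rational(29, 15)), -2), -3657), 26994) = Add(Add(Mul(Rational(-667, 15), -2), -3657), 26994) = Add(Add(Rational(1334, 15), -3657), 26994) = Add(Rational(-53521, 15), 26994) = Rational(351389, 15)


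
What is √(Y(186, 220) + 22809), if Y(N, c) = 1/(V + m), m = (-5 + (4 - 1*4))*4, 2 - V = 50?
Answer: √26367187/34 ≈ 151.03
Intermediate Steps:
V = -48 (V = 2 - 1*50 = 2 - 50 = -48)
m = -20 (m = (-5 + (4 - 4))*4 = (-5 + 0)*4 = -5*4 = -20)
Y(N, c) = -1/68 (Y(N, c) = 1/(-48 - 20) = 1/(-68) = -1/68)
√(Y(186, 220) + 22809) = √(-1/68 + 22809) = √(1551011/68) = √26367187/34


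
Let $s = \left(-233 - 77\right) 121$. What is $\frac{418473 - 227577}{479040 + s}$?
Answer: $\frac{95448}{220765} \approx 0.43235$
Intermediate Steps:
$s = -37510$ ($s = \left(-310\right) 121 = -37510$)
$\frac{418473 - 227577}{479040 + s} = \frac{418473 - 227577}{479040 - 37510} = \frac{190896}{441530} = 190896 \cdot \frac{1}{441530} = \frac{95448}{220765}$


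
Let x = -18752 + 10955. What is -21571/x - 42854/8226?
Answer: -26114932/10689687 ≈ -2.4430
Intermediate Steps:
x = -7797
-21571/x - 42854/8226 = -21571/(-7797) - 42854/8226 = -21571*(-1/7797) - 42854*1/8226 = 21571/7797 - 21427/4113 = -26114932/10689687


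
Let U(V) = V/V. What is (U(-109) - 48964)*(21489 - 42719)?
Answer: 1039484490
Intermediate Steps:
U(V) = 1
(U(-109) - 48964)*(21489 - 42719) = (1 - 48964)*(21489 - 42719) = -48963*(-21230) = 1039484490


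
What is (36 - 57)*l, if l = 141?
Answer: -2961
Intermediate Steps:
(36 - 57)*l = (36 - 57)*141 = -21*141 = -2961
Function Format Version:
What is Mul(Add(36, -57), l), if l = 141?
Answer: -2961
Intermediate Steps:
Mul(Add(36, -57), l) = Mul(Add(36, -57), 141) = Mul(-21, 141) = -2961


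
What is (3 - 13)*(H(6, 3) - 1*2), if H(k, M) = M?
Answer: -10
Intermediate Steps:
(3 - 13)*(H(6, 3) - 1*2) = (3 - 13)*(3 - 1*2) = -10*(3 - 2) = -10*1 = -10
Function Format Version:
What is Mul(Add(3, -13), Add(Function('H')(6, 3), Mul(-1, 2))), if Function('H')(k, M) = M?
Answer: -10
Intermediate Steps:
Mul(Add(3, -13), Add(Function('H')(6, 3), Mul(-1, 2))) = Mul(Add(3, -13), Add(3, Mul(-1, 2))) = Mul(-10, Add(3, -2)) = Mul(-10, 1) = -10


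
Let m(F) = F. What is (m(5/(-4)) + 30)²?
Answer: 13225/16 ≈ 826.56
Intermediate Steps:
(m(5/(-4)) + 30)² = (5/(-4) + 30)² = (5*(-¼) + 30)² = (-5/4 + 30)² = (115/4)² = 13225/16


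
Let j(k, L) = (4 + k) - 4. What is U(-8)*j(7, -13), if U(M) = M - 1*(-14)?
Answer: 42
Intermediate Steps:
j(k, L) = k
U(M) = 14 + M (U(M) = M + 14 = 14 + M)
U(-8)*j(7, -13) = (14 - 8)*7 = 6*7 = 42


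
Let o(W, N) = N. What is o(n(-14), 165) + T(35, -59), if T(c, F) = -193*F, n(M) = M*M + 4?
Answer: 11552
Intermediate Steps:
n(M) = 4 + M² (n(M) = M² + 4 = 4 + M²)
o(n(-14), 165) + T(35, -59) = 165 - 193*(-59) = 165 + 11387 = 11552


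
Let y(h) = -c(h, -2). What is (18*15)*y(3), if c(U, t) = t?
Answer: 540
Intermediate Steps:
y(h) = 2 (y(h) = -1*(-2) = 2)
(18*15)*y(3) = (18*15)*2 = 270*2 = 540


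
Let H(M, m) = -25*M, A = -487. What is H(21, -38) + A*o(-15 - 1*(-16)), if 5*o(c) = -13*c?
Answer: 3706/5 ≈ 741.20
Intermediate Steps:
o(c) = -13*c/5 (o(c) = (-13*c)/5 = -13*c/5)
H(21, -38) + A*o(-15 - 1*(-16)) = -25*21 - (-6331)*(-15 - 1*(-16))/5 = -525 - (-6331)*(-15 + 16)/5 = -525 - (-6331)/5 = -525 - 487*(-13/5) = -525 + 6331/5 = 3706/5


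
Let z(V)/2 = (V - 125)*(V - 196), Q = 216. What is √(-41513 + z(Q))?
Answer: 11*I*√313 ≈ 194.61*I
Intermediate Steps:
z(V) = 2*(-196 + V)*(-125 + V) (z(V) = 2*((V - 125)*(V - 196)) = 2*((-125 + V)*(-196 + V)) = 2*((-196 + V)*(-125 + V)) = 2*(-196 + V)*(-125 + V))
√(-41513 + z(Q)) = √(-41513 + (49000 - 642*216 + 2*216²)) = √(-41513 + (49000 - 138672 + 2*46656)) = √(-41513 + (49000 - 138672 + 93312)) = √(-41513 + 3640) = √(-37873) = 11*I*√313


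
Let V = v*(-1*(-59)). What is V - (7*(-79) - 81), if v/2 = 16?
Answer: 2522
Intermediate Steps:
v = 32 (v = 2*16 = 32)
V = 1888 (V = 32*(-1*(-59)) = 32*59 = 1888)
V - (7*(-79) - 81) = 1888 - (7*(-79) - 81) = 1888 - (-553 - 81) = 1888 - 1*(-634) = 1888 + 634 = 2522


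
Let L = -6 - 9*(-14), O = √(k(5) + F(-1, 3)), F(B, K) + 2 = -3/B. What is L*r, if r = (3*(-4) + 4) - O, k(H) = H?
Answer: -960 - 120*√6 ≈ -1253.9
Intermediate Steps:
F(B, K) = -2 - 3/B
O = √6 (O = √(5 + (-2 - 3/(-1))) = √(5 + (-2 - 3*(-1))) = √(5 + (-2 + 3)) = √(5 + 1) = √6 ≈ 2.4495)
L = 120 (L = -6 + 126 = 120)
r = -8 - √6 (r = (3*(-4) + 4) - √6 = (-12 + 4) - √6 = -8 - √6 ≈ -10.449)
L*r = 120*(-8 - √6) = -960 - 120*√6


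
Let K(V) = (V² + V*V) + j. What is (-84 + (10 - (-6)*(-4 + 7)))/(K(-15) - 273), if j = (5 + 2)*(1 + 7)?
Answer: -56/233 ≈ -0.24034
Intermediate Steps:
j = 56 (j = 7*8 = 56)
K(V) = 56 + 2*V² (K(V) = (V² + V*V) + 56 = (V² + V²) + 56 = 2*V² + 56 = 56 + 2*V²)
(-84 + (10 - (-6)*(-4 + 7)))/(K(-15) - 273) = (-84 + (10 - (-6)*(-4 + 7)))/((56 + 2*(-15)²) - 273) = (-84 + (10 - (-6)*3))/((56 + 2*225) - 273) = (-84 + (10 - 1*(-18)))/((56 + 450) - 273) = (-84 + (10 + 18))/(506 - 273) = (-84 + 28)/233 = -56*1/233 = -56/233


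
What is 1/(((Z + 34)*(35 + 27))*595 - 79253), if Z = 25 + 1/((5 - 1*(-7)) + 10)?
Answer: 11/23088272 ≈ 4.7643e-7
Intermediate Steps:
Z = 551/22 (Z = 25 + 1/((5 + 7) + 10) = 25 + 1/(12 + 10) = 25 + 1/22 = 551/22 ≈ 25.045)
1/(((Z + 34)*(35 + 27))*595 - 79253) = 1/(((551/22 + 34)*(35 + 27))*595 - 79253) = 1/(((1299/22)*62)*595 - 79253) = 1/((40269/11)*595 - 79253) = 1/(23960055/11 - 79253) = 1/(23088272/11) = 11/23088272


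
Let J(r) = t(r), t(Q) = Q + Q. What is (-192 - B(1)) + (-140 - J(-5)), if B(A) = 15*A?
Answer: -337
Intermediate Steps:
t(Q) = 2*Q
J(r) = 2*r
(-192 - B(1)) + (-140 - J(-5)) = (-192 - 15) + (-140 - 2*(-5)) = (-192 - 1*15) + (-140 - 1*(-10)) = (-192 - 15) + (-140 + 10) = -207 - 130 = -337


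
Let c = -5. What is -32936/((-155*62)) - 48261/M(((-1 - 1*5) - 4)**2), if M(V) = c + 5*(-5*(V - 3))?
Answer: 18127423/778410 ≈ 23.288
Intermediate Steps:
M(V) = 70 - 25*V (M(V) = -5 + 5*(-5*(V - 3)) = -5 + 5*(-5*(-3 + V)) = -5 + 5*(15 - 5*V) = -5 + (75 - 25*V) = 70 - 25*V)
-32936/((-155*62)) - 48261/M(((-1 - 1*5) - 4)**2) = -32936/((-155*62)) - 48261/(70 - 25*((-1 - 1*5) - 4)**2) = -32936/(-9610) - 48261/(70 - 25*((-1 - 5) - 4)**2) = -32936*(-1/9610) - 48261/(70 - 25*(-6 - 4)**2) = 16468/4805 - 48261/(70 - 25*(-10)**2) = 16468/4805 - 48261/(70 - 25*100) = 16468/4805 - 48261/(70 - 2500) = 16468/4805 - 48261/(-2430) = 16468/4805 - 48261*(-1/2430) = 16468/4805 + 16087/810 = 18127423/778410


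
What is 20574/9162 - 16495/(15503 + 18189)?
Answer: 30114001/17149228 ≈ 1.7560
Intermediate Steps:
20574/9162 - 16495/(15503 + 18189) = 20574*(1/9162) - 16495/33692 = 1143/509 - 16495*1/33692 = 1143/509 - 16495/33692 = 30114001/17149228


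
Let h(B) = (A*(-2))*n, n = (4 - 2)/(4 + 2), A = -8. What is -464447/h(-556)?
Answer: -1393341/16 ≈ -87084.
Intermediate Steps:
n = 1/3 (n = 2/6 = 2*(1/6) = 1/3 ≈ 0.33333)
h(B) = 16/3 (h(B) = -8*(-2)*(1/3) = 16*(1/3) = 16/3)
-464447/h(-556) = -464447/16/3 = -464447*3/16 = -1393341/16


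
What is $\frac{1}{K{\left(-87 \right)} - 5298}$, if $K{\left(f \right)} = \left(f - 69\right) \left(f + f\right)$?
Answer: $\frac{1}{21846} \approx 4.5775 \cdot 10^{-5}$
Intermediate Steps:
$K{\left(f \right)} = 2 f \left(-69 + f\right)$ ($K{\left(f \right)} = \left(-69 + f\right) 2 f = 2 f \left(-69 + f\right)$)
$\frac{1}{K{\left(-87 \right)} - 5298} = \frac{1}{2 \left(-87\right) \left(-69 - 87\right) - 5298} = \frac{1}{2 \left(-87\right) \left(-156\right) - 5298} = \frac{1}{27144 - 5298} = \frac{1}{21846}$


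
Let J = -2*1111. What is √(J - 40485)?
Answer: I*√42707 ≈ 206.66*I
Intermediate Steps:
J = -2222
√(J - 40485) = √(-2222 - 40485) = √(-42707) = I*√42707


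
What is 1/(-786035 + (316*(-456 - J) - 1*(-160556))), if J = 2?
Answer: -1/770207 ≈ -1.2984e-6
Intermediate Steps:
1/(-786035 + (316*(-456 - J) - 1*(-160556))) = 1/(-786035 + (316*(-456 - 1*2) - 1*(-160556))) = 1/(-786035 + (316*(-456 - 2) + 160556)) = 1/(-786035 + (316*(-458) + 160556)) = 1/(-786035 + (-144728 + 160556)) = 1/(-786035 + 15828) = 1/(-770207) = -1/770207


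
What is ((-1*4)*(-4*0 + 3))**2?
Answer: 144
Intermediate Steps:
((-1*4)*(-4*0 + 3))**2 = (-4*(0 + 3))**2 = (-4*3)**2 = (-12)**2 = 144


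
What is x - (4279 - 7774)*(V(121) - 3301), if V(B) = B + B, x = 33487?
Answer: -10657718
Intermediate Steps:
V(B) = 2*B
x - (4279 - 7774)*(V(121) - 3301) = 33487 - (4279 - 7774)*(2*121 - 3301) = 33487 - (-3495)*(242 - 3301) = 33487 - (-3495)*(-3059) = 33487 - 1*10691205 = 33487 - 10691205 = -10657718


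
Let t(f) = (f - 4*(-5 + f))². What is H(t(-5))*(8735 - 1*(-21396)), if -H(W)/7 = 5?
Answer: -1054585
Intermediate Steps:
t(f) = (20 - 3*f)² (t(f) = (f + (20 - 4*f))² = (20 - 3*f)²)
H(W) = -35 (H(W) = -7*5 = -35)
H(t(-5))*(8735 - 1*(-21396)) = -35*(8735 - 1*(-21396)) = -35*(8735 + 21396) = -35*30131 = -1054585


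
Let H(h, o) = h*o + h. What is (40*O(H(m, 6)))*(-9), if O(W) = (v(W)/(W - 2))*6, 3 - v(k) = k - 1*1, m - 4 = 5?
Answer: 127440/61 ≈ 2089.2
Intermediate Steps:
m = 9 (m = 4 + 5 = 9)
H(h, o) = h + h*o
v(k) = 4 - k (v(k) = 3 - (k - 1*1) = 3 - (k - 1) = 3 - (-1 + k) = 3 + (1 - k) = 4 - k)
O(W) = 6*(4 - W)/(-2 + W) (O(W) = ((4 - W)/(W - 2))*6 = ((4 - W)/(-2 + W))*6 = 6*(4 - W)/(-2 + W))
(40*O(H(m, 6)))*(-9) = (40*(6*(4 - 9*(1 + 6))/(-2 + 9*(1 + 6))))*(-9) = (40*(6*(4 - 9*7)/(-2 + 9*7)))*(-9) = (40*(6*(4 - 1*63)/(-2 + 63)))*(-9) = (40*(6*(4 - 63)/61))*(-9) = (40*(6*(1/61)*(-59)))*(-9) = (40*(-354/61))*(-9) = -14160/61*(-9) = 127440/61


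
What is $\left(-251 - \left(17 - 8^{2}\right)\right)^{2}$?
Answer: $41616$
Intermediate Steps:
$\left(-251 - \left(17 - 8^{2}\right)\right)^{2} = \left(-251 + \left(-17 + 64\right)\right)^{2} = \left(-251 + 47\right)^{2} = \left(-204\right)^{2} = 41616$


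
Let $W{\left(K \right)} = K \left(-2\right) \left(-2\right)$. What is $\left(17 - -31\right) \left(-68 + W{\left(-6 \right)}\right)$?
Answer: $-4416$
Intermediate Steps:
$W{\left(K \right)} = 4 K$ ($W{\left(K \right)} = - 2 K \left(-2\right) = 4 K$)
$\left(17 - -31\right) \left(-68 + W{\left(-6 \right)}\right) = \left(17 - -31\right) \left(-68 + 4 \left(-6\right)\right) = \left(17 + 31\right) \left(-68 - 24\right) = 48 \left(-92\right) = -4416$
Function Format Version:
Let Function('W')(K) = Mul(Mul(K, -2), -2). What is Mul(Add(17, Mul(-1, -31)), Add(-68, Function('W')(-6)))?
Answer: -4416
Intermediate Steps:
Function('W')(K) = Mul(4, K) (Function('W')(K) = Mul(Mul(-2, K), -2) = Mul(4, K))
Mul(Add(17, Mul(-1, -31)), Add(-68, Function('W')(-6))) = Mul(Add(17, Mul(-1, -31)), Add(-68, Mul(4, -6))) = Mul(Add(17, 31), Add(-68, -24)) = Mul(48, -92) = -4416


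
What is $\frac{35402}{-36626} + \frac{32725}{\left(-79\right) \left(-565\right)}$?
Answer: $- \frac{38158242}{163480151} \approx -0.23341$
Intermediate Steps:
$\frac{35402}{-36626} + \frac{32725}{\left(-79\right) \left(-565\right)} = 35402 \left(- \frac{1}{36626}\right) + \frac{32725}{44635} = - \frac{17701}{18313} + 32725 \cdot \frac{1}{44635} = - \frac{17701}{18313} + \frac{6545}{8927} = - \frac{38158242}{163480151}$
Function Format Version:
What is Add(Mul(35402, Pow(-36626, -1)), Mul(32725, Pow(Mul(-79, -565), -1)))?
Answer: Rational(-38158242, 163480151) ≈ -0.23341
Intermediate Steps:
Add(Mul(35402, Pow(-36626, -1)), Mul(32725, Pow(Mul(-79, -565), -1))) = Add(Mul(35402, Rational(-1, 36626)), Mul(32725, Pow(44635, -1))) = Add(Rational(-17701, 18313), Mul(32725, Rational(1, 44635))) = Add(Rational(-17701, 18313), Rational(6545, 8927)) = Rational(-38158242, 163480151)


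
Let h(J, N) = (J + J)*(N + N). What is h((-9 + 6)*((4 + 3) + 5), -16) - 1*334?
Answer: 1970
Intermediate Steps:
h(J, N) = 4*J*N (h(J, N) = (2*J)*(2*N) = 4*J*N)
h((-9 + 6)*((4 + 3) + 5), -16) - 1*334 = 4*((-9 + 6)*((4 + 3) + 5))*(-16) - 1*334 = 4*(-3*(7 + 5))*(-16) - 334 = 4*(-3*12)*(-16) - 334 = 4*(-36)*(-16) - 334 = 2304 - 334 = 1970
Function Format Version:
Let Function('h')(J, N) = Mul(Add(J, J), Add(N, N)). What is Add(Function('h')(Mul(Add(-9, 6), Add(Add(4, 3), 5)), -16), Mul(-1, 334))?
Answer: 1970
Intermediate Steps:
Function('h')(J, N) = Mul(4, J, N) (Function('h')(J, N) = Mul(Mul(2, J), Mul(2, N)) = Mul(4, J, N))
Add(Function('h')(Mul(Add(-9, 6), Add(Add(4, 3), 5)), -16), Mul(-1, 334)) = Add(Mul(4, Mul(Add(-9, 6), Add(Add(4, 3), 5)), -16), Mul(-1, 334)) = Add(Mul(4, Mul(-3, Add(7, 5)), -16), -334) = Add(Mul(4, Mul(-3, 12), -16), -334) = Add(Mul(4, -36, -16), -334) = Add(2304, -334) = 1970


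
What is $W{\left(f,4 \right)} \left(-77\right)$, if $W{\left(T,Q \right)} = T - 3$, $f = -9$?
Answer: $924$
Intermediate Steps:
$W{\left(T,Q \right)} = -3 + T$
$W{\left(f,4 \right)} \left(-77\right) = \left(-3 - 9\right) \left(-77\right) = \left(-12\right) \left(-77\right) = 924$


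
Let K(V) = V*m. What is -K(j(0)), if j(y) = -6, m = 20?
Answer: 120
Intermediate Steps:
K(V) = 20*V (K(V) = V*20 = 20*V)
-K(j(0)) = -20*(-6) = -1*(-120) = 120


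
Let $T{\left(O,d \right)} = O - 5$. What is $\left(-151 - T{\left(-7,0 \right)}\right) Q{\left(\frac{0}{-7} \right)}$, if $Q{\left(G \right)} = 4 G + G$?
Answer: $0$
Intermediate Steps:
$T{\left(O,d \right)} = -5 + O$
$Q{\left(G \right)} = 5 G$
$\left(-151 - T{\left(-7,0 \right)}\right) Q{\left(\frac{0}{-7} \right)} = \left(-151 - \left(-5 - 7\right)\right) 5 \frac{0}{-7} = \left(-151 - -12\right) 5 \cdot 0 \left(- \frac{1}{7}\right) = \left(-151 + 12\right) 5 \cdot 0 = \left(-139\right) 0 = 0$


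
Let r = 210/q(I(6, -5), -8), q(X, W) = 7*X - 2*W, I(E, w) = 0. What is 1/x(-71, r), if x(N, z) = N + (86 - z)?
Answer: 8/15 ≈ 0.53333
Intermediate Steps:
q(X, W) = -2*W + 7*X
r = 105/8 (r = 210/(-2*(-8) + 7*0) = 210/(16 + 0) = 210/16 = 210*(1/16) = 105/8 ≈ 13.125)
x(N, z) = 86 + N - z
1/x(-71, r) = 1/(86 - 71 - 1*105/8) = 1/(86 - 71 - 105/8) = 1/(15/8) = 8/15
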